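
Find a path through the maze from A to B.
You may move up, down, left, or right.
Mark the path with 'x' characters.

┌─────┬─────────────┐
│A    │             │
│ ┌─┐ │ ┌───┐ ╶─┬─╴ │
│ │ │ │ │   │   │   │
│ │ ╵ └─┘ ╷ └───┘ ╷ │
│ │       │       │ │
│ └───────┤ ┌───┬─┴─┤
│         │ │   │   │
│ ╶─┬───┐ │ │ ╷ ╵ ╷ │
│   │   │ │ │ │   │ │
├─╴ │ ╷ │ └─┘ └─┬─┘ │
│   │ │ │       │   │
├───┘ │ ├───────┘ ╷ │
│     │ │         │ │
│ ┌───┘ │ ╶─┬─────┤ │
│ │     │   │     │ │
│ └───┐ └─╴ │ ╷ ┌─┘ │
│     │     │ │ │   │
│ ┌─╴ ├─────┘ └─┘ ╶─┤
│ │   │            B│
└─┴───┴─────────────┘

Finding the shortest path through the maze:
Path length: 26 steps
Directions: down → down → down → right → right → right → right → down → down → right → right → up → up → right → down → right → up → right → down → down → down → down → down → left → down → right

Solution:

┌─────┬─────────────┐
│A    │             │
│ ┌─┐ │ ┌───┐ ╶─┬─╴ │
│x│ │ │ │   │   │   │
│ │ ╵ └─┘ ╷ └───┘ ╷ │
│x│       │       │ │
│ └───────┤ ┌───┬─┴─┤
│x x x x x│ │x x│x x│
│ ╶─┬───┐ │ │ ╷ ╵ ╷ │
│   │   │x│ │x│x x│x│
├─╴ │ ╷ │ └─┘ └─┬─┘ │
│   │ │ │x x x  │  x│
├───┘ │ ├───────┘ ╷ │
│     │ │         │x│
│ ┌───┘ │ ╶─┬─────┤ │
│ │     │   │     │x│
│ └───┐ └─╴ │ ╷ ┌─┘ │
│     │     │ │ │x x│
│ ┌─╴ ├─────┘ └─┘ ╶─┤
│ │   │          x B│
└─┴───┴─────────────┘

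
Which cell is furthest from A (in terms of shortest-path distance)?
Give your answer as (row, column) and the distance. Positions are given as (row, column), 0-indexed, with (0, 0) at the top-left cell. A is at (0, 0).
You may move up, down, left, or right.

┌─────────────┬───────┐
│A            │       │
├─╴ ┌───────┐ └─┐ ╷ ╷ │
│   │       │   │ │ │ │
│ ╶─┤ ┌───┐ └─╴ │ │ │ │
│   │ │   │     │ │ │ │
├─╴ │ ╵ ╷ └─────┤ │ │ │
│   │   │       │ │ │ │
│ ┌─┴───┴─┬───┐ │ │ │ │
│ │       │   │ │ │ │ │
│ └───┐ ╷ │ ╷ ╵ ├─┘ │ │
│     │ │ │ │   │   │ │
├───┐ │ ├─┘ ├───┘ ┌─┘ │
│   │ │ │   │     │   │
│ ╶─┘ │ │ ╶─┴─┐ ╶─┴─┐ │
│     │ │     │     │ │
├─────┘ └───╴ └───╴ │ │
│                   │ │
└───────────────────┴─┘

Computing BFS distances from A to all cells:
Furthest cell: (8, 10)
Distance: 60 steps

Path from A to the furthest cell:

┌─────────────┬───────┐
│A → → → → → ↓│    ↱ ↓│
├─╴ ┌───────┐ └─┐ ╷ ╷ │
│   │↓ ← ← ↰│↳ ↓│ │↑│↓│
│ ╶─┤ ┌───┐ └─╴ │ │ │ │
│   │↓│↱ ↓│↑ ← ↲│ │↑│↓│
├─╴ │ ╵ ╷ └─────┤ │ │ │
│   │↳ ↑│↳ → → ↓│ │↑│↓│
│ ┌─┴───┴─┬───┐ │ │ │ │
│ │       │↓ ↰│↓│ │↑│↓│
│ └───┐ ╷ │ ╷ ╵ ├─┘ │ │
│     │ │ │↓│↑ ↲│↱ ↑│↓│
├───┐ │ ├─┘ ├───┘ ┌─┘ │
│   │ │ │↓ ↲│  ↱ ↑│  ↓│
│ ╶─┘ │ │ ╶─┴─┐ ╶─┴─┐ │
│     │ │↳ → ↓│↑ ← ↰│↓│
├─────┘ └───╴ └───╴ │ │
│            ↳ → → ↑│B│
└───────────────────┴─┘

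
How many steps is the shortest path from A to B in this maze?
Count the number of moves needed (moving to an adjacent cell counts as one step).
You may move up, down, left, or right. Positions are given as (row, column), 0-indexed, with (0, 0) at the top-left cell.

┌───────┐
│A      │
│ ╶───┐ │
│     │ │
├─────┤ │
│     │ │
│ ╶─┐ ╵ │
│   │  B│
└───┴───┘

Using BFS to find shortest path:
Start: (0, 0), End: (3, 3)
Path found:
(0,0) → (0,1) → (0,2) → (0,3) → (1,3) → (2,3) → (3,3)
Number of steps: 6

Solution:

┌───────┐
│A → → ↓│
│ ╶───┐ │
│     │↓│
├─────┤ │
│     │↓│
│ ╶─┐ ╵ │
│   │  B│
└───┴───┘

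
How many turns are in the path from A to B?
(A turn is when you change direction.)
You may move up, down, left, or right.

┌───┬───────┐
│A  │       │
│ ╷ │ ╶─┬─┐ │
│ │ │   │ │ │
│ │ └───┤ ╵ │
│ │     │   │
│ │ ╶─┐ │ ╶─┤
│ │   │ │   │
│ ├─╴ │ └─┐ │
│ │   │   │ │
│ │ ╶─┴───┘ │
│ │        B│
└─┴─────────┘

Directions: right, down, down, down, right, down, left, down, right, right, right, right
Number of turns: 6

Solution:

┌───┬───────┐
│A ↓│       │
│ ╷ │ ╶─┬─┐ │
│ │↓│   │ │ │
│ │ └───┤ ╵ │
│ │↓    │   │
│ │ ╶─┐ │ ╶─┤
│ │↳ ↓│ │   │
│ ├─╴ │ └─┐ │
│ │↓ ↲│   │ │
│ │ ╶─┴───┘ │
│ │↳ → → → B│
└─┴─────────┘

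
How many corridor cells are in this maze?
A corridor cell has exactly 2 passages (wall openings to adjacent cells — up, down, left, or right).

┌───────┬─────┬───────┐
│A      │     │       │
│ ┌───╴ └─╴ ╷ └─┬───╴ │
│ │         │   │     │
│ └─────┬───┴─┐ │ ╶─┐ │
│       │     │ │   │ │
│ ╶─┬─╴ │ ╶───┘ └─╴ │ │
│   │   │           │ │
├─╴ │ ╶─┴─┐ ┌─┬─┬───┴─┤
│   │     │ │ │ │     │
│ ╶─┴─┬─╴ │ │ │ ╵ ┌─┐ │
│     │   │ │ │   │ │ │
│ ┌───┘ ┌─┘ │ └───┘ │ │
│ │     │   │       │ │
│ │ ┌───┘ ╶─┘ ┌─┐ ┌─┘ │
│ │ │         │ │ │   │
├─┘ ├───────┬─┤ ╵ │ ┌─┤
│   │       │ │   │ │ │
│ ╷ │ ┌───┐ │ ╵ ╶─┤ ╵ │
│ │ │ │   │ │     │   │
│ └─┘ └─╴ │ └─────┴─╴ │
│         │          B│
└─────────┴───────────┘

Counting cells with exactly 2 passages:
Total corridor cells: 89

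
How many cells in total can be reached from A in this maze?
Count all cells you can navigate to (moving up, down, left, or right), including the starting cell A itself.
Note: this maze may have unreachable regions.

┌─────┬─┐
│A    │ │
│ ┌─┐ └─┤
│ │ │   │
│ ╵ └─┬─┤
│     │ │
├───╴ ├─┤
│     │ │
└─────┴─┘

Using BFS/flood-fill to find all reachable cells from A:
Maze size: 4 × 4 = 16 total cells
3 cell(s) are walled off and cannot be reached from A.
Reachable cells: 13

Reachable region (· marks reachable cells):

┌─────┬─┐
│A · ·│ │
│ ┌─┐ └─┤
│·│·│· ·│
│ ╵ └─┬─┤
│· · ·│ │
├───╴ ├─┤
│· · ·│ │
└─────┴─┘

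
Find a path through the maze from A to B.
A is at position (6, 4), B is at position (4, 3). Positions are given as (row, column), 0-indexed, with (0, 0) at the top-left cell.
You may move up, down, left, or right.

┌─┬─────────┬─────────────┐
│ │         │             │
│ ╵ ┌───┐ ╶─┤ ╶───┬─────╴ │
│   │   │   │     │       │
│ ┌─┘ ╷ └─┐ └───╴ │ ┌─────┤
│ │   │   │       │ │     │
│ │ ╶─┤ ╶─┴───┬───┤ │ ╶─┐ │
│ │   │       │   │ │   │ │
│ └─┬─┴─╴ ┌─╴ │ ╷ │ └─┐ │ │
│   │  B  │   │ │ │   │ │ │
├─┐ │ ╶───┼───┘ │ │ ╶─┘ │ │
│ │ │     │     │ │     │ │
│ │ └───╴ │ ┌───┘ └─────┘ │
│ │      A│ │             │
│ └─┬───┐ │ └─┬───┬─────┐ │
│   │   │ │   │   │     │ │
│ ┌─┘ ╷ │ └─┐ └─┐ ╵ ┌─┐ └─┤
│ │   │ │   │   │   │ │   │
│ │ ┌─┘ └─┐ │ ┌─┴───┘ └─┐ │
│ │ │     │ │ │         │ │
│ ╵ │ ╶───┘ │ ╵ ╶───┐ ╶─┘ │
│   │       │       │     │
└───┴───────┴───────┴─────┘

Finding the shortest path from (6, 4) to (4, 3):
Path length: 5 steps
Directions: up → left → left → up → right

Solution:

┌─┬─────────┬─────────────┐
│ │         │             │
│ ╵ ┌───┐ ╶─┤ ╶───┬─────╴ │
│   │   │   │     │       │
│ ┌─┘ ╷ └─┐ └───╴ │ ┌─────┤
│ │   │   │       │ │     │
│ │ ╶─┤ ╶─┴───┬───┤ │ ╶─┐ │
│ │   │       │   │ │   │ │
│ └─┬─┴─╴ ┌─╴ │ ╷ │ └─┐ │ │
│   │↱ B  │   │ │ │   │ │ │
├─┐ │ ╶───┼───┘ │ │ ╶─┘ │ │
│ │ │↑ ← ↰│     │ │     │ │
│ │ └───╴ │ ┌───┘ └─────┘ │
│ │      A│ │             │
│ └─┬───┐ │ └─┬───┬─────┐ │
│   │   │ │   │   │     │ │
│ ┌─┘ ╷ │ └─┐ └─┐ ╵ ┌─┐ └─┤
│ │   │ │   │   │   │ │   │
│ │ ┌─┘ └─┐ │ ┌─┴───┘ └─┐ │
│ │ │     │ │ │         │ │
│ ╵ │ ╶───┘ │ ╵ ╶───┐ ╶─┘ │
│   │       │       │     │
└───┴───────┴───────┴─────┘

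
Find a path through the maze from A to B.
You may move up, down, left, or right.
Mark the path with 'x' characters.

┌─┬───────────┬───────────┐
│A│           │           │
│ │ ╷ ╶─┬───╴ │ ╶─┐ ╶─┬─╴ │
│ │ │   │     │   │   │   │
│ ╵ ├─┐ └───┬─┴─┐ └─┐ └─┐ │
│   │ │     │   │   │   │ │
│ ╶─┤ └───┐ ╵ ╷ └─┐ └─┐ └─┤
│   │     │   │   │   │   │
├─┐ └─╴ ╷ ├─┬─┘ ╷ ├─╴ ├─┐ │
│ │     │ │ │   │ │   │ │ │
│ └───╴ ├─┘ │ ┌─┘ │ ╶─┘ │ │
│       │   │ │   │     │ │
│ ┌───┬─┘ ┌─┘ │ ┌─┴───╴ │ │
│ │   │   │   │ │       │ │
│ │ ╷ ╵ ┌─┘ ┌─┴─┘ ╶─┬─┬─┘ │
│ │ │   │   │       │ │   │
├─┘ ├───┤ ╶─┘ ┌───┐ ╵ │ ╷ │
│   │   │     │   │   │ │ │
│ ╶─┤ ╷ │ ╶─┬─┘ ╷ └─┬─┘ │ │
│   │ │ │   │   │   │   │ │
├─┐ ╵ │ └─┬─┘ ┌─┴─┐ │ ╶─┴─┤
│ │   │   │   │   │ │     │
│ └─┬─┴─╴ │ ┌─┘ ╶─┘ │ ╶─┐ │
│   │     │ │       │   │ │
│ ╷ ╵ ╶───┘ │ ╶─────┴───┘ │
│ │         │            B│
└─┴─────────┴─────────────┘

Finding the shortest path through the maze:
Path length: 66 steps
Directions: down → down → right → up → up → right → down → right → down → right → right → down → right → up → right → down → down → left → down → down → left → down → left → down → right → right → up → right → right → up → right → right → right → up → left → left → up → right → up → left → up → left → up → left → up → right → right → down → right → down → right → down → right → down → down → down → down → left → down → down → left → down → right → right → down → down

Solution:

┌─┬───────────┬───────────┐
│A│x x        │x x x      │
│ │ ╷ ╶─┬───╴ │ ╶─┐ ╶─┬─╴ │
│x│x│x x│     │x x│x x│   │
│ ╵ ├─┐ └───┬─┴─┐ └─┐ └─┐ │
│x x│ │x x x│x x│x x│x x│ │
│ ╶─┤ └───┐ ╵ ╷ └─┐ └─┐ └─┤
│   │     │x x│x  │x x│x x│
├─┐ └─╴ ╷ ├─┬─┘ ╷ ├─╴ ├─┐ │
│ │     │ │ │x x│ │x x│ │x│
│ └───╴ ├─┘ │ ┌─┘ │ ╶─┘ │ │
│       │   │x│   │x x x│x│
│ ┌───┬─┘ ┌─┘ │ ┌─┴───╴ │ │
│ │   │   │x x│ │x x x x│x│
│ │ ╷ ╵ ┌─┘ ┌─┴─┘ ╶─┬─┬─┘ │
│ │ │   │x x│x x x  │ │x x│
├─┘ ├───┤ ╶─┘ ┌───┐ ╵ │ ╷ │
│   │   │x x x│   │   │x│ │
│ ╶─┤ ╷ │ ╶─┬─┘ ╷ └─┬─┘ │ │
│   │ │ │   │   │   │x x│ │
├─┐ ╵ │ └─┬─┘ ┌─┴─┐ │ ╶─┴─┤
│ │   │   │   │   │ │x x x│
│ └─┬─┴─╴ │ ┌─┘ ╶─┘ │ ╶─┐ │
│   │     │ │       │   │x│
│ ╷ ╵ ╶───┘ │ ╶─────┴───┘ │
│ │         │            B│
└─┴─────────┴─────────────┘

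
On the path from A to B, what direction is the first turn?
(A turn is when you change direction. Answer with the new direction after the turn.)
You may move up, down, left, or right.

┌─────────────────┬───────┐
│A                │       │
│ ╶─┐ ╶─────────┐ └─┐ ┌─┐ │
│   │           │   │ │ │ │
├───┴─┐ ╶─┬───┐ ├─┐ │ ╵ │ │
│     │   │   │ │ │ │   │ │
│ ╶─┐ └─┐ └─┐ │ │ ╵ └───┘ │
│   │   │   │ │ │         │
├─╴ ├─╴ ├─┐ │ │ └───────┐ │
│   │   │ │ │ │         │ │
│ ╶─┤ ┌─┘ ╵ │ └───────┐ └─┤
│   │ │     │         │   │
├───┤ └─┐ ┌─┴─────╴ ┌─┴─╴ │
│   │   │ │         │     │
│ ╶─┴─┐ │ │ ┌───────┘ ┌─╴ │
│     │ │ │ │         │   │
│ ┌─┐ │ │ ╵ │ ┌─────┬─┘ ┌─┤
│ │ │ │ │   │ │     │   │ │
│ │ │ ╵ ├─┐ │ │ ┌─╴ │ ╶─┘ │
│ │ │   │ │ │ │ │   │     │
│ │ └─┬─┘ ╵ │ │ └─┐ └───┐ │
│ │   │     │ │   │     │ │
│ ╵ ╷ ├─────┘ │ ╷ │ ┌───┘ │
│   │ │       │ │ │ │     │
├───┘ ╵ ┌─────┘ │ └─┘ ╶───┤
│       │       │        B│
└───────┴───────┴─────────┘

Directions: right, right, down, right, right, right, right, right, down, down, down, right, right, right, right, down, right, down, down, left, down, left, down, right, right, down, down, left, left, down, right, right
First turn direction: down

Solution:

┌─────────────────┬───────┐
│A → ↓            │       │
│ ╶─┐ ╶─────────┐ └─┐ ┌─┐ │
│   │↳ → → → → ↓│   │ │ │ │
├───┴─┐ ╶─┬───┐ ├─┐ │ ╵ │ │
│     │   │   │↓│ │ │   │ │
│ ╶─┐ └─┐ └─┐ │ │ ╵ └───┘ │
│   │   │   │ │↓│         │
├─╴ ├─╴ ├─┐ │ │ └───────┐ │
│   │   │ │ │ │↳ → → → ↓│ │
│ ╶─┤ ┌─┘ ╵ │ └───────┐ └─┤
│   │ │     │         │↳ ↓│
├───┤ └─┐ ┌─┴─────╴ ┌─┴─╴ │
│   │   │ │         │    ↓│
│ ╶─┴─┐ │ │ ┌───────┘ ┌─╴ │
│     │ │ │ │         │↓ ↲│
│ ┌─┐ │ │ ╵ │ ┌─────┬─┘ ┌─┤
│ │ │ │ │   │ │     │↓ ↲│ │
│ │ │ ╵ ├─┐ │ │ ┌─╴ │ ╶─┘ │
│ │ │   │ │ │ │ │   │↳ → ↓│
│ │ └─┬─┘ ╵ │ │ └─┐ └───┐ │
│ │   │     │ │   │     │↓│
│ ╵ ╷ ├─────┘ │ ╷ │ ┌───┘ │
│   │ │       │ │ │ │↓ ← ↲│
├───┘ ╵ ┌─────┘ │ └─┘ ╶───┤
│       │       │    ↳ → B│
└───────┴───────┴─────────┘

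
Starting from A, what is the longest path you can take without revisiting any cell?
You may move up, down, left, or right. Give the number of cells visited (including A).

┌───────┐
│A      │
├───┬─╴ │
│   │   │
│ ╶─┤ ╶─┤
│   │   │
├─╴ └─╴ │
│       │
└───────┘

Finding longest simple path using DFS:
Start: (0, 0)
Longest path visits 15 cells
Path: A → right → right → right → down → left → down → right → down → left → left → up → left → up → right

Solution:

┌───────┐
│A → → ↓│
├───┬─╴ │
│↱ B│↓ ↲│
│ ╶─┤ ╶─┤
│↑ ↰│↳ ↓│
├─╴ └─╴ │
│  ↑ ← ↲│
└───────┘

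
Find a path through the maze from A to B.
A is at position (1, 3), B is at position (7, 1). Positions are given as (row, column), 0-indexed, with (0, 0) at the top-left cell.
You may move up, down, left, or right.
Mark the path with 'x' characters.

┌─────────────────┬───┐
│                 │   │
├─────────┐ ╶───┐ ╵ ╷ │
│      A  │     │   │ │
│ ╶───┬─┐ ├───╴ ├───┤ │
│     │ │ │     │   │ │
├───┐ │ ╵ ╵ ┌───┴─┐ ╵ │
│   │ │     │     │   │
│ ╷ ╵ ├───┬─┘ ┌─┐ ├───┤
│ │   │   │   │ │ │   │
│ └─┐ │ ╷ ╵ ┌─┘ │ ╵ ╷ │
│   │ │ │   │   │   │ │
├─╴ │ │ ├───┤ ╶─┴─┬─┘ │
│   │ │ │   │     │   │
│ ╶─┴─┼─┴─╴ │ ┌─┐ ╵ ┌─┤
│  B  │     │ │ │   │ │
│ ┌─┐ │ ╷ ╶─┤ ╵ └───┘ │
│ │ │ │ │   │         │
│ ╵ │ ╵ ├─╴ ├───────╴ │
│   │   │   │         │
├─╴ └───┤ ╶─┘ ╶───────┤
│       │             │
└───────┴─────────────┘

Finding the shortest path from (1, 3) to (7, 1):
Path length: 18 steps
Directions: left → left → left → down → right → right → down → down → left → up → left → down → down → right → down → left → down → right

Solution:

┌─────────────────┬───┐
│                 │   │
├─────────┐ ╶───┐ ╵ ╷ │
│x x x A  │     │   │ │
│ ╶───┬─┐ ├───╴ ├───┤ │
│x x x│ │ │     │   │ │
├───┐ │ ╵ ╵ ┌───┴─┐ ╵ │
│x x│x│     │     │   │
│ ╷ ╵ ├───┬─┘ ┌─┐ ├───┤
│x│x x│   │   │ │ │   │
│ └─┐ │ ╷ ╵ ┌─┘ │ ╵ ╷ │
│x x│ │ │   │   │   │ │
├─╴ │ │ ├───┤ ╶─┴─┬─┘ │
│x x│ │ │   │     │   │
│ ╶─┴─┼─┴─╴ │ ┌─┐ ╵ ┌─┤
│x B  │     │ │ │   │ │
│ ┌─┐ │ ╷ ╶─┤ ╵ └───┘ │
│ │ │ │ │   │         │
│ ╵ │ ╵ ├─╴ ├───────╴ │
│   │   │   │         │
├─╴ └───┤ ╶─┘ ╶───────┤
│       │             │
└───────┴─────────────┘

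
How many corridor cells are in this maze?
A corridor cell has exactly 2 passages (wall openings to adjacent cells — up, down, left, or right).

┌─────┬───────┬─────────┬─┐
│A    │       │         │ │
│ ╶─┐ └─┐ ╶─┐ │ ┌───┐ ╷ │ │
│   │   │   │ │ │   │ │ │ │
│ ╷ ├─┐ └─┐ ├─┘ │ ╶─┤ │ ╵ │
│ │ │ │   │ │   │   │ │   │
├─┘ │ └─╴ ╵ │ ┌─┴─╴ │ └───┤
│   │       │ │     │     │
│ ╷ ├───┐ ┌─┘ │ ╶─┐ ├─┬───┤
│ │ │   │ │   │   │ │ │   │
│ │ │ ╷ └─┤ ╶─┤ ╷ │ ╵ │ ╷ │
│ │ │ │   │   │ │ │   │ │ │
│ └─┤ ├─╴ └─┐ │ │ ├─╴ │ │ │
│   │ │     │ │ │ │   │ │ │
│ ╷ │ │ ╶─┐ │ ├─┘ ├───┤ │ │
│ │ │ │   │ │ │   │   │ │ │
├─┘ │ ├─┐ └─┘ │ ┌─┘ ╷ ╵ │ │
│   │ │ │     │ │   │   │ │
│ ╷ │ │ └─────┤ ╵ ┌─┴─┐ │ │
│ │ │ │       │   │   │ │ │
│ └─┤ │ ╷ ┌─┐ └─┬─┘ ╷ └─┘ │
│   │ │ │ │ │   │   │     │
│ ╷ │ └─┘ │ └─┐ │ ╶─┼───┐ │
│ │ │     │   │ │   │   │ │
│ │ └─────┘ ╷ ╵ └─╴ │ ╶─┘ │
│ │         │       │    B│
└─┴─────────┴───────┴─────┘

Counting cells with exactly 2 passages:
Total corridor cells: 130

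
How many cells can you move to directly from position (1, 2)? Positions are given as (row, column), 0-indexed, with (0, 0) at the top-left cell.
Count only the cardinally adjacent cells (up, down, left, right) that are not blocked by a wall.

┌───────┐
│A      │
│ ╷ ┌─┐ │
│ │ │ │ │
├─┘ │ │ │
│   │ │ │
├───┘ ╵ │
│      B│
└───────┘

Checking passable neighbors of (1, 2):
Neighbors: (2, 2)
Count: 1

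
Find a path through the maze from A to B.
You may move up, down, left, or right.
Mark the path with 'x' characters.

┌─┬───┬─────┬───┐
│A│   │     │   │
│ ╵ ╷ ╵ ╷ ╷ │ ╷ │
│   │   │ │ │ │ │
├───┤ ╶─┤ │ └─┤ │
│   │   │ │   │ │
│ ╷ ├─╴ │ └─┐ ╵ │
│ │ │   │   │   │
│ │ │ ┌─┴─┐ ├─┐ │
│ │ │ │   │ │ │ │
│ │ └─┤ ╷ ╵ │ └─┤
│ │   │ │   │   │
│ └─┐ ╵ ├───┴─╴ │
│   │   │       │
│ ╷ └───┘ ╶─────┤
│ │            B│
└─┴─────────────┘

Finding the shortest path through the maze:
Path length: 38 steps
Directions: down → right → up → right → down → right → up → right → down → down → down → right → down → down → left → up → left → down → down → left → up → left → up → up → up → left → down → down → down → down → right → down → right → right → right → right → right → right

Solution:

┌─┬───┬─────┬───┐
│A│x x│x x  │   │
│ ╵ ╷ ╵ ╷ ╷ │ ╷ │
│x x│x x│x│ │ │ │
├───┤ ╶─┤ │ └─┤ │
│x x│   │x│   │ │
│ ╷ ├─╴ │ └─┐ ╵ │
│x│x│   │x x│   │
│ │ │ ┌─┴─┐ ├─┐ │
│x│x│ │x x│x│ │ │
│ │ └─┤ ╷ ╵ │ └─┤
│x│x x│x│x x│   │
│ └─┐ ╵ ├───┴─╴ │
│x x│x x│       │
│ ╷ └───┘ ╶─────┤
│ │x x x x x x B│
└─┴─────────────┘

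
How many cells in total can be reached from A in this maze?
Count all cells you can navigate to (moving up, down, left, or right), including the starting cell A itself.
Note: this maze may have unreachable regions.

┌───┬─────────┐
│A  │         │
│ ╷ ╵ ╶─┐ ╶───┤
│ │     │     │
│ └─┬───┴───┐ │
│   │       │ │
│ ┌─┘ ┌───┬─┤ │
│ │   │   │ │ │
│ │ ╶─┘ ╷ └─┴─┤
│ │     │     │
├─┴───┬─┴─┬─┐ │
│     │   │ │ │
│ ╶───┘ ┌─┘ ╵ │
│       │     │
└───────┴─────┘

Using BFS/flood-fill to find all reachable cells from A:
Maze size: 7 × 7 = 49 total cells
29 cell(s) are walled off and cannot be reached from A.
Reachable cells: 20

Reachable region (· marks reachable cells):

┌───┬─────────┐
│A ·│· · · · ·│
│ ╷ ╵ ╶─┐ ╶───┤
│·│· · ·│· · ·│
│ └─┬───┴───┐ │
│· ·│       │·│
│ ┌─┘ ┌───┬─┤ │
│·│   │   │ │·│
│ │ ╶─┘ ╷ └─┴─┤
│·│     │     │
├─┴───┬─┴─┬─┐ │
│     │   │ │ │
│ ╶───┘ ┌─┘ ╵ │
│       │     │
└───────┴─────┘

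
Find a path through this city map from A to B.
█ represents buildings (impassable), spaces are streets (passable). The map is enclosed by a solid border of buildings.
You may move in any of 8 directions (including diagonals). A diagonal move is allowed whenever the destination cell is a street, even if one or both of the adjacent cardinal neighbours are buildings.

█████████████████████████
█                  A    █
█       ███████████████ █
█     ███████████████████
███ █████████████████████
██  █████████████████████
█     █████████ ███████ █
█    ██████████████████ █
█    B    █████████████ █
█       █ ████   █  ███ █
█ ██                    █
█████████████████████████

Finding the shortest path from A to B:
Movement: 8-directional
Path length: 20 steps
Directions: left → left → left → left → left → left → left → left → left → left → left → left → left → down-left → down-left → down-left → down → down → down-right → down-right

Solution:

█████████████████████████
█     ↙←←←←←←←←←←←←A    █
█    ↙  ███████████████ █
█   ↙ ███████████████████
███↓█████████████████████
██ ↓█████████████████████
█  ↘  █████████ ███████ █
█   ↘██████████████████ █
█    B    █████████████ █
█       █ ████   █  ███ █
█ ██                    █
█████████████████████████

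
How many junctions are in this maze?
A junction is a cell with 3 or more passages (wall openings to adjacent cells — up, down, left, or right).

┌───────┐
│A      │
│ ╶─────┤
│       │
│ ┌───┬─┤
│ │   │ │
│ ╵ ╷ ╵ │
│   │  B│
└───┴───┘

Checking each cell for number of passages:

Junctions found (3+ passages):
  (1, 0): 3 passages
Total junctions: 1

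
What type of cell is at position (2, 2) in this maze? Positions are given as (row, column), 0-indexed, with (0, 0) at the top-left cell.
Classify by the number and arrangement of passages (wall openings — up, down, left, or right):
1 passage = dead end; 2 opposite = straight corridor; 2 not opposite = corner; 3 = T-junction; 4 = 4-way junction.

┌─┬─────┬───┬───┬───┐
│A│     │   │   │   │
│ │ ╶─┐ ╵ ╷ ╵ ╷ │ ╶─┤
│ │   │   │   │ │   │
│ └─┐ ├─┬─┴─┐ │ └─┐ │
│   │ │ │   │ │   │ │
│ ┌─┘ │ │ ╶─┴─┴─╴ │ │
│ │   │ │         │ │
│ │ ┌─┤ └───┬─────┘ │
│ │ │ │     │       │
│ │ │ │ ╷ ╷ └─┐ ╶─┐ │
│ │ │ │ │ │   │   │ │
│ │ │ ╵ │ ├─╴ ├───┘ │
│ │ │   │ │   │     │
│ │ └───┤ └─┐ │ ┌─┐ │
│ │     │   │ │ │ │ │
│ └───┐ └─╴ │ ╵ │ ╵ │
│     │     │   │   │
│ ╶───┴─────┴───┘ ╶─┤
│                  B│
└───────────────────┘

Checking cell at (2, 2):
Number of passages: 2
Cell type: straight corridor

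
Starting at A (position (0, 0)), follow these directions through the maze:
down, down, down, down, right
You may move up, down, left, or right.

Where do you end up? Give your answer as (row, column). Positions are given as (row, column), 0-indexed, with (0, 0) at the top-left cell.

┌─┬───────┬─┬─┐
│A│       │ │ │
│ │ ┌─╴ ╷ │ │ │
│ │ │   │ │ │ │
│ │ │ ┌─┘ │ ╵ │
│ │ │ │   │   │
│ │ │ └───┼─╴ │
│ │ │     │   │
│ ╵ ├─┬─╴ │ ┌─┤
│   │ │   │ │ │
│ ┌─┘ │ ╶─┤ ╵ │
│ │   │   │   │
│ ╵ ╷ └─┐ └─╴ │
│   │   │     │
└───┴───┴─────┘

Following directions step by step:
Start: (0, 0)
  down: (0, 0) → (1, 0)
  down: (1, 0) → (2, 0)
  down: (2, 0) → (3, 0)
  down: (3, 0) → (4, 0)
  right: (4, 0) → (4, 1)
Final position: (4, 1)

Path taken:

┌─┬───────┬─┬─┐
│A│       │ │ │
│ │ ┌─╴ ╷ │ │ │
│↓│ │   │ │ │ │
│ │ │ ┌─┘ │ ╵ │
│↓│ │ │   │   │
│ │ │ └───┼─╴ │
│↓│ │     │   │
│ ╵ ├─┬─╴ │ ┌─┤
│↳ B│ │   │ │ │
│ ┌─┘ │ ╶─┤ ╵ │
│ │   │   │   │
│ ╵ ╷ └─┐ └─╴ │
│   │   │     │
└───┴───┴─────┘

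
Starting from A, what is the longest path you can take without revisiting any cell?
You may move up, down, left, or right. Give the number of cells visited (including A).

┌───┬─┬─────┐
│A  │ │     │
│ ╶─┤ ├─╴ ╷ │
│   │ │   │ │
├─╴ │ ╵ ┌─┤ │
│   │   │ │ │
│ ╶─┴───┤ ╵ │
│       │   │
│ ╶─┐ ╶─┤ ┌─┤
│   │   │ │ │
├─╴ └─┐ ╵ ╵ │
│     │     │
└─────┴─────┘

Finding longest simple path using DFS:
Start: (0, 0)
Longest path visits 25 cells
Path: A → down → right → down → left → down → right → right → down → right → down → right → up → up → right → up → up → up → left → down → left → down → left → up → up

Solution:

┌───┬─┬─────┐
│A  │B│  ↓ ↰│
│ ╶─┤ ├─╴ ╷ │
│↳ ↓│↑│↓ ↲│↑│
├─╴ │ ╵ ┌─┤ │
│↓ ↲│↑ ↲│ │↑│
│ ╶─┴───┤ ╵ │
│↳ → ↓  │↱ ↑│
│ ╶─┐ ╶─┤ ┌─┤
│   │↳ ↓│↑│ │
├─╴ └─┐ ╵ ╵ │
│     │↳ ↑  │
└─────┴─────┘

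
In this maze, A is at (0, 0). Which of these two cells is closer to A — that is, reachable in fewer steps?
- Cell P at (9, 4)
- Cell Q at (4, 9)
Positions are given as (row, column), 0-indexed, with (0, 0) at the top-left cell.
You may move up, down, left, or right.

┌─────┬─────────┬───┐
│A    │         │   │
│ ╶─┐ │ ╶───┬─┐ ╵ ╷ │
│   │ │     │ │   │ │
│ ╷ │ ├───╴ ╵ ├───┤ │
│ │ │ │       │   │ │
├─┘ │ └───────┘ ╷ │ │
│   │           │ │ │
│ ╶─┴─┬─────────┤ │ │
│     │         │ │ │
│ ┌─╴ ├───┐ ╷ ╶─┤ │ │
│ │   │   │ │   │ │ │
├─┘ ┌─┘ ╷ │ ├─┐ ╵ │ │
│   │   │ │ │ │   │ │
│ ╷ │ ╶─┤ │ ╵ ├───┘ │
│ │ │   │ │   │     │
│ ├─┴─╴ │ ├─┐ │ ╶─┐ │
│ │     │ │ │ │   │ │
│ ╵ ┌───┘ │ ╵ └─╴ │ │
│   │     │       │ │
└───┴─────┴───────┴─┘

Shortest path A → P at (9, 4): 29 steps
Shortest path A → Q at (4, 9): 37 steps

P is closer (29 steps vs 37 steps).

Path to P:

┌─────┬─────────┬───┐
│A    │         │   │
│ ╶─┐ │ ╶───┬─┐ ╵ ╷ │
│↳ ↓│ │     │ │   │ │
│ ╷ │ ├───╴ ╵ ├───┤ │
│ │↓│ │       │   │ │
├─┘ │ └───────┘ ╷ │ │
│↓ ↲│           │ │ │
│ ╶─┴─┬─────────┤ │ │
│↳ → ↓│         │ │ │
│ ┌─╴ ├───┐ ╷ ╶─┤ │ │
│ │↓ ↲│↱ ↓│ │   │ │ │
├─┘ ┌─┘ ╷ │ ├─┐ ╵ │ │
│↓ ↲│↱ ↑│↓│ │ │   │ │
│ ╷ │ ╶─┤ │ ╵ ├───┘ │
│↓│ │↑ ↰│↓│   │     │
│ ├─┴─╴ │ ├─┐ │ ╶─┐ │
│↓│↱ → ↑│↓│ │ │   │ │
│ ╵ ┌───┘ │ ╵ └─╴ │ │
│↳ ↑│    P│       │ │
└───┴─────┴───────┴─┘

Path to Q:

┌─────┬─────────┬───┐
│A → ↓│         │   │
│ ╶─┐ │ ╶───┬─┐ ╵ ╷ │
│   │↓│     │ │   │ │
│ ╷ │ ├───╴ ╵ ├───┤ │
│ │ │↓│       │↱ ↓│ │
├─┘ │ └───────┘ ╷ │ │
│   │↳ → → → → ↑│↓│ │
│ ╶─┴─┬─────────┤ │ │
│     │    ↓ ↰  │↓│Q│
│ ┌─╴ ├───┐ ╷ ╶─┤ │ │
│ │   │   │↓│↑ ↰│↓│↑│
├─┘ ┌─┘ ╷ │ ├─┐ ╵ │ │
│   │   │ │↓│ │↑ ↲│↑│
│ ╷ │ ╶─┤ │ ╵ ├───┘ │
│ │ │   │ │↳ ↓│↱ → ↑│
│ ├─┴─╴ │ ├─┐ │ ╶─┐ │
│ │     │ │ │↓│↑ ↰│ │
│ ╵ ┌───┘ │ ╵ └─╴ │ │
│   │     │  ↳ → ↑│ │
└───┴─────┴───────┴─┘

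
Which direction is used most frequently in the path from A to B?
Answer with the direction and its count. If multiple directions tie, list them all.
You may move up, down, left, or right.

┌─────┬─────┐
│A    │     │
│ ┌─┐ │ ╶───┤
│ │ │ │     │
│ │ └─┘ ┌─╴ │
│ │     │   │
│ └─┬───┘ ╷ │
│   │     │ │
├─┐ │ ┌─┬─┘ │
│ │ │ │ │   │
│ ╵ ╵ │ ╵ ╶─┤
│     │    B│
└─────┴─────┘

Directions: down, down, down, right, down, down, right, up, up, right, right, up, right, down, down, left, down, right
Counts: {'down': 8, 'right': 6, 'up': 3, 'left': 1}
Most common: down (8 times)

Solution:

┌─────┬─────┐
│A    │     │
│ ┌─┐ │ ╶───┤
│↓│ │ │     │
│ │ └─┘ ┌─╴ │
│↓│     │↱ ↓│
│ └─┬───┘ ╷ │
│↳ ↓│↱ → ↑│↓│
├─┐ │ ┌─┬─┘ │
│ │↓│↑│ │↓ ↲│
│ ╵ ╵ │ ╵ ╶─┤
│  ↳ ↑│  ↳ B│
└─────┴─────┘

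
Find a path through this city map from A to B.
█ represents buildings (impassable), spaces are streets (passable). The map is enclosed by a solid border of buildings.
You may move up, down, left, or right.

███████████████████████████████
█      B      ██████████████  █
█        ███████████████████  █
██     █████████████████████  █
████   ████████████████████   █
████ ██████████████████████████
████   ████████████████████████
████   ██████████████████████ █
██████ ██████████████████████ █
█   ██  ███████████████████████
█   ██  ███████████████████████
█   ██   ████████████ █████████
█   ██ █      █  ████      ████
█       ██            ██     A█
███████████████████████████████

Finding the shortest path from A to B:
Movement: cardinal only
Path length: 42 steps
Directions: left → left → left → up → left → left → left → left → left → down → left → left → left → left → left → left → left → left → up → left → left → left → left → left → up → left → up → up → left → up → up → up → left → left → up → up → up → up → up → right → right → right

Solution:

███████████████████████████████
█   ↱→→B      ██████████████  █
█   ↑    ███████████████████  █
██  ↑  █████████████████████  █
████↑  ████████████████████   █
████↑██████████████████████████
████↑←↰████████████████████████
████  ↑██████████████████████ █
██████↑██████████████████████ █
█   ██↑↰███████████████████████
█   ██ ↑███████████████████████
█   ██ ↑↰████████████ █████████
█   ██ █↑←←←←↰█  ████↓←←←←↰████
█       ██   ↑←←←←←←←↲██  ↑←←A█
███████████████████████████████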